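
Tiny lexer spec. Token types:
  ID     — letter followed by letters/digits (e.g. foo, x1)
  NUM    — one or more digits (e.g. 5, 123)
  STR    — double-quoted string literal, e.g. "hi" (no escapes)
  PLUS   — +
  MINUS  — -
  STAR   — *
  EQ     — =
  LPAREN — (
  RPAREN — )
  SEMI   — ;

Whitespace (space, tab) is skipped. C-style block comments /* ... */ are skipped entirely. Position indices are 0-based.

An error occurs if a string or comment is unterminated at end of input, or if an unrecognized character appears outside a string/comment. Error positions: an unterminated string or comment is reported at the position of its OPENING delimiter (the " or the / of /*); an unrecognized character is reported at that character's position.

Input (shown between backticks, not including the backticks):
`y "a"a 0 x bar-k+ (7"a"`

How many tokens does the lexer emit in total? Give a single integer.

pos=0: emit ID 'y' (now at pos=1)
pos=2: enter STRING mode
pos=2: emit STR "a" (now at pos=5)
pos=5: emit ID 'a' (now at pos=6)
pos=7: emit NUM '0' (now at pos=8)
pos=9: emit ID 'x' (now at pos=10)
pos=11: emit ID 'bar' (now at pos=14)
pos=14: emit MINUS '-'
pos=15: emit ID 'k' (now at pos=16)
pos=16: emit PLUS '+'
pos=18: emit LPAREN '('
pos=19: emit NUM '7' (now at pos=20)
pos=20: enter STRING mode
pos=20: emit STR "a" (now at pos=23)
DONE. 12 tokens: [ID, STR, ID, NUM, ID, ID, MINUS, ID, PLUS, LPAREN, NUM, STR]

Answer: 12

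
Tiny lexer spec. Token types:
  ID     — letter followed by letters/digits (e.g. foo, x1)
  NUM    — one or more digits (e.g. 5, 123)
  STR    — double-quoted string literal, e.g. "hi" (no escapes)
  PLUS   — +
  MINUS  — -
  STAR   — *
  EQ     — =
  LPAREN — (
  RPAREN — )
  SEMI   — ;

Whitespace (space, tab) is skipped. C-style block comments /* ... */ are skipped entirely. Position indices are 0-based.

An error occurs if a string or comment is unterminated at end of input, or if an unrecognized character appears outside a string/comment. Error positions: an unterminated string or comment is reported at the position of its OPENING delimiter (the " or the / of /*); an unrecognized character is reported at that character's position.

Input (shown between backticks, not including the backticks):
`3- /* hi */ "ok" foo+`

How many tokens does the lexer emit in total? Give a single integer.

Answer: 5

Derivation:
pos=0: emit NUM '3' (now at pos=1)
pos=1: emit MINUS '-'
pos=3: enter COMMENT mode (saw '/*')
exit COMMENT mode (now at pos=11)
pos=12: enter STRING mode
pos=12: emit STR "ok" (now at pos=16)
pos=17: emit ID 'foo' (now at pos=20)
pos=20: emit PLUS '+'
DONE. 5 tokens: [NUM, MINUS, STR, ID, PLUS]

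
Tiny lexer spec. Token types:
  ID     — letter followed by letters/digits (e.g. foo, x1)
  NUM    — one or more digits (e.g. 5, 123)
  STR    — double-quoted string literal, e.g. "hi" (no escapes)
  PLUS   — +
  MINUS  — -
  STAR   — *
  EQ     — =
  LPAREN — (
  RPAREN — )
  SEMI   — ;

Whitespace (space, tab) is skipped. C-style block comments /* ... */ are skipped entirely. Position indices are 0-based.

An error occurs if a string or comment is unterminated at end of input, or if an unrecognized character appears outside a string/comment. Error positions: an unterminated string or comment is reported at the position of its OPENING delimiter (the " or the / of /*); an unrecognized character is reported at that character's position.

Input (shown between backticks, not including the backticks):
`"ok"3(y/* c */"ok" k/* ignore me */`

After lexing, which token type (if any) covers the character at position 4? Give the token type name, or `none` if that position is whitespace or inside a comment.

pos=0: enter STRING mode
pos=0: emit STR "ok" (now at pos=4)
pos=4: emit NUM '3' (now at pos=5)
pos=5: emit LPAREN '('
pos=6: emit ID 'y' (now at pos=7)
pos=7: enter COMMENT mode (saw '/*')
exit COMMENT mode (now at pos=14)
pos=14: enter STRING mode
pos=14: emit STR "ok" (now at pos=18)
pos=19: emit ID 'k' (now at pos=20)
pos=20: enter COMMENT mode (saw '/*')
exit COMMENT mode (now at pos=35)
DONE. 6 tokens: [STR, NUM, LPAREN, ID, STR, ID]
Position 4: char is '3' -> NUM

Answer: NUM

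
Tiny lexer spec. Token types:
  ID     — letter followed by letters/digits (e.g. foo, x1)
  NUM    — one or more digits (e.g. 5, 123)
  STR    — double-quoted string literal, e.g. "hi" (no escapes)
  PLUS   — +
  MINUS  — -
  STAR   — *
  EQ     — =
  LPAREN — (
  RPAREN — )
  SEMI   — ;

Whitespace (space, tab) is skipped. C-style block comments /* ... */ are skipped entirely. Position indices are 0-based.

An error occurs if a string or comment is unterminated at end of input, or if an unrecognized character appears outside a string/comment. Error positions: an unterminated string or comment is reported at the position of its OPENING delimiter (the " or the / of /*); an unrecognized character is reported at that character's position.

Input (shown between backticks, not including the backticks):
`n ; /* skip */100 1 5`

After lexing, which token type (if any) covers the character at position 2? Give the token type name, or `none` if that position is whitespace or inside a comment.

pos=0: emit ID 'n' (now at pos=1)
pos=2: emit SEMI ';'
pos=4: enter COMMENT mode (saw '/*')
exit COMMENT mode (now at pos=14)
pos=14: emit NUM '100' (now at pos=17)
pos=18: emit NUM '1' (now at pos=19)
pos=20: emit NUM '5' (now at pos=21)
DONE. 5 tokens: [ID, SEMI, NUM, NUM, NUM]
Position 2: char is ';' -> SEMI

Answer: SEMI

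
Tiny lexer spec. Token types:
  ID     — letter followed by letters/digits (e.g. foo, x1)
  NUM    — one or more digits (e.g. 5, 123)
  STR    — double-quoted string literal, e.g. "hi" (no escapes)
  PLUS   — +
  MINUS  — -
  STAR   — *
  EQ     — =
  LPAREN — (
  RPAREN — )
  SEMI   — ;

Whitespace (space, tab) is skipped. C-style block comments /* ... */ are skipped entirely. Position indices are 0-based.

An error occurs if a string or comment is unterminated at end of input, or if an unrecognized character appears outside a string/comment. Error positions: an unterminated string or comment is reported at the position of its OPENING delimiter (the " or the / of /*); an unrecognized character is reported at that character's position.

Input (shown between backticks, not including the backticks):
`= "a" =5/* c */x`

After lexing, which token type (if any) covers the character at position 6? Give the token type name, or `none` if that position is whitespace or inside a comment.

pos=0: emit EQ '='
pos=2: enter STRING mode
pos=2: emit STR "a" (now at pos=5)
pos=6: emit EQ '='
pos=7: emit NUM '5' (now at pos=8)
pos=8: enter COMMENT mode (saw '/*')
exit COMMENT mode (now at pos=15)
pos=15: emit ID 'x' (now at pos=16)
DONE. 5 tokens: [EQ, STR, EQ, NUM, ID]
Position 6: char is '=' -> EQ

Answer: EQ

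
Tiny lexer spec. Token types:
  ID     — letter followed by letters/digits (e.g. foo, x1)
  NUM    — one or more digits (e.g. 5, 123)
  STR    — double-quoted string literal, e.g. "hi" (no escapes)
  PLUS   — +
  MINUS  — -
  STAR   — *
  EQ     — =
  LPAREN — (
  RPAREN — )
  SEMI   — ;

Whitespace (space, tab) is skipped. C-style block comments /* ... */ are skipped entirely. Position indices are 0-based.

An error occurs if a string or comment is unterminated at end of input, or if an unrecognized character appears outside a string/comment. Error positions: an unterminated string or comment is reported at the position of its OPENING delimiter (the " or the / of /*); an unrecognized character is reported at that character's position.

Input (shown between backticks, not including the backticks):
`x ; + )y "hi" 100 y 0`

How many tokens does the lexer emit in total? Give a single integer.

Answer: 9

Derivation:
pos=0: emit ID 'x' (now at pos=1)
pos=2: emit SEMI ';'
pos=4: emit PLUS '+'
pos=6: emit RPAREN ')'
pos=7: emit ID 'y' (now at pos=8)
pos=9: enter STRING mode
pos=9: emit STR "hi" (now at pos=13)
pos=14: emit NUM '100' (now at pos=17)
pos=18: emit ID 'y' (now at pos=19)
pos=20: emit NUM '0' (now at pos=21)
DONE. 9 tokens: [ID, SEMI, PLUS, RPAREN, ID, STR, NUM, ID, NUM]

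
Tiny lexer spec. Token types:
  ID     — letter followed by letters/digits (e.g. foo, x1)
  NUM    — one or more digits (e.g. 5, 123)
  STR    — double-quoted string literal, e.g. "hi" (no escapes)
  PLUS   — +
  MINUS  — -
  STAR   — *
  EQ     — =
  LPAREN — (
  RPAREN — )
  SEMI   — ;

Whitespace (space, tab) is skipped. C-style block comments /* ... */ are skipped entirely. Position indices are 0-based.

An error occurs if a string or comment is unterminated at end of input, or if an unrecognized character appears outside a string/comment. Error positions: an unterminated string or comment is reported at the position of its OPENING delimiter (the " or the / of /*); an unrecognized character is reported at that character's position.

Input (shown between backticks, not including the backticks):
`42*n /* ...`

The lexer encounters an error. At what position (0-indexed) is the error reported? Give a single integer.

Answer: 5

Derivation:
pos=0: emit NUM '42' (now at pos=2)
pos=2: emit STAR '*'
pos=3: emit ID 'n' (now at pos=4)
pos=5: enter COMMENT mode (saw '/*')
pos=5: ERROR — unterminated comment (reached EOF)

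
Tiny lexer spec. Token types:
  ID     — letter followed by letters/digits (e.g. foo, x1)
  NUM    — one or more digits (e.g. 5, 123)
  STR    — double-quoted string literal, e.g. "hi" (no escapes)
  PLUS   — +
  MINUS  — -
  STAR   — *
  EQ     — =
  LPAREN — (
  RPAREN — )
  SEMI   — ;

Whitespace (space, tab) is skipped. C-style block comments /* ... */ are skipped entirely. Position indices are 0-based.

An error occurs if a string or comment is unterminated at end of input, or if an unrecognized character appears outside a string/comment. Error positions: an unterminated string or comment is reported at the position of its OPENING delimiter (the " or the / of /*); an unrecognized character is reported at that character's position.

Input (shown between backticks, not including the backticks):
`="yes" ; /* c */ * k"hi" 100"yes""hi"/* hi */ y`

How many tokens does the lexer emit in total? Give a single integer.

pos=0: emit EQ '='
pos=1: enter STRING mode
pos=1: emit STR "yes" (now at pos=6)
pos=7: emit SEMI ';'
pos=9: enter COMMENT mode (saw '/*')
exit COMMENT mode (now at pos=16)
pos=17: emit STAR '*'
pos=19: emit ID 'k' (now at pos=20)
pos=20: enter STRING mode
pos=20: emit STR "hi" (now at pos=24)
pos=25: emit NUM '100' (now at pos=28)
pos=28: enter STRING mode
pos=28: emit STR "yes" (now at pos=33)
pos=33: enter STRING mode
pos=33: emit STR "hi" (now at pos=37)
pos=37: enter COMMENT mode (saw '/*')
exit COMMENT mode (now at pos=45)
pos=46: emit ID 'y' (now at pos=47)
DONE. 10 tokens: [EQ, STR, SEMI, STAR, ID, STR, NUM, STR, STR, ID]

Answer: 10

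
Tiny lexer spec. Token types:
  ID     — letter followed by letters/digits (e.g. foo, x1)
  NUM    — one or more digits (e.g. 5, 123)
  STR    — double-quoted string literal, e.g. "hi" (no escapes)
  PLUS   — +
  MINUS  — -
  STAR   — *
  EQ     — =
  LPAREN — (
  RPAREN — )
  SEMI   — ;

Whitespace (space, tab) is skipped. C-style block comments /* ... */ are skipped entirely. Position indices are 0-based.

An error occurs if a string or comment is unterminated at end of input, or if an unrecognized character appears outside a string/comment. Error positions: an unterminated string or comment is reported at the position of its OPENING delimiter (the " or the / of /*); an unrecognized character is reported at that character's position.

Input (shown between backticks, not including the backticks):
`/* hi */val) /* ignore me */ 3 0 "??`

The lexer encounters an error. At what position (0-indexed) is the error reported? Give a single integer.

Answer: 33

Derivation:
pos=0: enter COMMENT mode (saw '/*')
exit COMMENT mode (now at pos=8)
pos=8: emit ID 'val' (now at pos=11)
pos=11: emit RPAREN ')'
pos=13: enter COMMENT mode (saw '/*')
exit COMMENT mode (now at pos=28)
pos=29: emit NUM '3' (now at pos=30)
pos=31: emit NUM '0' (now at pos=32)
pos=33: enter STRING mode
pos=33: ERROR — unterminated string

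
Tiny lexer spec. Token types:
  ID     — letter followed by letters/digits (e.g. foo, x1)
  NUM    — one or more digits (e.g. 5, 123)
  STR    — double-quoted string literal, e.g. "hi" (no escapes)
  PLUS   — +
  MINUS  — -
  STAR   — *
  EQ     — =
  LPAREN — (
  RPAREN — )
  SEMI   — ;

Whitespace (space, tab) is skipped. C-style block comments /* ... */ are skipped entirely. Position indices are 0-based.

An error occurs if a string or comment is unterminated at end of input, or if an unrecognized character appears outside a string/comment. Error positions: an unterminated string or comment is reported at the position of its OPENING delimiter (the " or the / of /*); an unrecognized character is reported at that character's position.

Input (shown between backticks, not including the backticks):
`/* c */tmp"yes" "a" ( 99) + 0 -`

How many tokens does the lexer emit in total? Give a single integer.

pos=0: enter COMMENT mode (saw '/*')
exit COMMENT mode (now at pos=7)
pos=7: emit ID 'tmp' (now at pos=10)
pos=10: enter STRING mode
pos=10: emit STR "yes" (now at pos=15)
pos=16: enter STRING mode
pos=16: emit STR "a" (now at pos=19)
pos=20: emit LPAREN '('
pos=22: emit NUM '99' (now at pos=24)
pos=24: emit RPAREN ')'
pos=26: emit PLUS '+'
pos=28: emit NUM '0' (now at pos=29)
pos=30: emit MINUS '-'
DONE. 9 tokens: [ID, STR, STR, LPAREN, NUM, RPAREN, PLUS, NUM, MINUS]

Answer: 9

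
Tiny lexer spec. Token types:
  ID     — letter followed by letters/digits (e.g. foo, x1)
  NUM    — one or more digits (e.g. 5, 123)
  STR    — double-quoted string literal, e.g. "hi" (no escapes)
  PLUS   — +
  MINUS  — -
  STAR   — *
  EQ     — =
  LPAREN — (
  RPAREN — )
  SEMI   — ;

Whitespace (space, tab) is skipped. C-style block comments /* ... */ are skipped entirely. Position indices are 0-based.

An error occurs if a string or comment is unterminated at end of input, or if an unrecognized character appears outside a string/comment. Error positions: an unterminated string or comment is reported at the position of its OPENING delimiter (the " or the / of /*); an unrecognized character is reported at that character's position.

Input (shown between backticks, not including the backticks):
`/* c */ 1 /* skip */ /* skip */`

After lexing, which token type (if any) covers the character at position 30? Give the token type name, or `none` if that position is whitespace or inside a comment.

pos=0: enter COMMENT mode (saw '/*')
exit COMMENT mode (now at pos=7)
pos=8: emit NUM '1' (now at pos=9)
pos=10: enter COMMENT mode (saw '/*')
exit COMMENT mode (now at pos=20)
pos=21: enter COMMENT mode (saw '/*')
exit COMMENT mode (now at pos=31)
DONE. 1 tokens: [NUM]
Position 30: char is '/' -> none

Answer: none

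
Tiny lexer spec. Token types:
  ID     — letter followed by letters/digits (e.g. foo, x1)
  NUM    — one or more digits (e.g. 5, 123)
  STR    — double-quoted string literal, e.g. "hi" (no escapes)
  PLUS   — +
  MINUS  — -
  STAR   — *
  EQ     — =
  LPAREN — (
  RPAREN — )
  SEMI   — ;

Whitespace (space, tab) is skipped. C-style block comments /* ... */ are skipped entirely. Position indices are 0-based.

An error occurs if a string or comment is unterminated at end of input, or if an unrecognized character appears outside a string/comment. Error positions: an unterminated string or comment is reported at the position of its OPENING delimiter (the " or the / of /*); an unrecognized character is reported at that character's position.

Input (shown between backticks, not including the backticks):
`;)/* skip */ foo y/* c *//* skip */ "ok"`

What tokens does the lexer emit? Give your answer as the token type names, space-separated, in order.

Answer: SEMI RPAREN ID ID STR

Derivation:
pos=0: emit SEMI ';'
pos=1: emit RPAREN ')'
pos=2: enter COMMENT mode (saw '/*')
exit COMMENT mode (now at pos=12)
pos=13: emit ID 'foo' (now at pos=16)
pos=17: emit ID 'y' (now at pos=18)
pos=18: enter COMMENT mode (saw '/*')
exit COMMENT mode (now at pos=25)
pos=25: enter COMMENT mode (saw '/*')
exit COMMENT mode (now at pos=35)
pos=36: enter STRING mode
pos=36: emit STR "ok" (now at pos=40)
DONE. 5 tokens: [SEMI, RPAREN, ID, ID, STR]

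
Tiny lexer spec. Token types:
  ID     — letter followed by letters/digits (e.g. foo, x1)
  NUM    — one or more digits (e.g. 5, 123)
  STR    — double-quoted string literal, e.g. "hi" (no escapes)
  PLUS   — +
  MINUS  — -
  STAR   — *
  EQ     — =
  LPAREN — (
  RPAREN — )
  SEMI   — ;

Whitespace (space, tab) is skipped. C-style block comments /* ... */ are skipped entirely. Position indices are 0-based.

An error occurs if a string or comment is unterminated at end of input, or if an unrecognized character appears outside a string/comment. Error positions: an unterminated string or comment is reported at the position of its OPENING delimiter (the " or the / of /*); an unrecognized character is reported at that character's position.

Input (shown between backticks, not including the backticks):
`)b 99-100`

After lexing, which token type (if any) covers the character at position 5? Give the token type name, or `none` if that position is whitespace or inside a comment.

pos=0: emit RPAREN ')'
pos=1: emit ID 'b' (now at pos=2)
pos=3: emit NUM '99' (now at pos=5)
pos=5: emit MINUS '-'
pos=6: emit NUM '100' (now at pos=9)
DONE. 5 tokens: [RPAREN, ID, NUM, MINUS, NUM]
Position 5: char is '-' -> MINUS

Answer: MINUS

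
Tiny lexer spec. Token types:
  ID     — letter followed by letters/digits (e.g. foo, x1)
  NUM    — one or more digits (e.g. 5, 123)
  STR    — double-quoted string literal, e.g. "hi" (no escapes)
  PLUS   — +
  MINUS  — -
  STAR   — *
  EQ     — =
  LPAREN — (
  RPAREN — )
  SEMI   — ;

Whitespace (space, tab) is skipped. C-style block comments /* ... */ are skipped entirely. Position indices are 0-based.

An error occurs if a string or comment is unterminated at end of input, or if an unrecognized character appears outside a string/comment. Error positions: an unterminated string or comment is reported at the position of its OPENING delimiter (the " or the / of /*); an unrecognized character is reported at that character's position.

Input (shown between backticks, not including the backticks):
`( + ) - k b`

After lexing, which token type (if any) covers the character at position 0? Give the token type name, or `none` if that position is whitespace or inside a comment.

Answer: LPAREN

Derivation:
pos=0: emit LPAREN '('
pos=2: emit PLUS '+'
pos=4: emit RPAREN ')'
pos=6: emit MINUS '-'
pos=8: emit ID 'k' (now at pos=9)
pos=10: emit ID 'b' (now at pos=11)
DONE. 6 tokens: [LPAREN, PLUS, RPAREN, MINUS, ID, ID]
Position 0: char is '(' -> LPAREN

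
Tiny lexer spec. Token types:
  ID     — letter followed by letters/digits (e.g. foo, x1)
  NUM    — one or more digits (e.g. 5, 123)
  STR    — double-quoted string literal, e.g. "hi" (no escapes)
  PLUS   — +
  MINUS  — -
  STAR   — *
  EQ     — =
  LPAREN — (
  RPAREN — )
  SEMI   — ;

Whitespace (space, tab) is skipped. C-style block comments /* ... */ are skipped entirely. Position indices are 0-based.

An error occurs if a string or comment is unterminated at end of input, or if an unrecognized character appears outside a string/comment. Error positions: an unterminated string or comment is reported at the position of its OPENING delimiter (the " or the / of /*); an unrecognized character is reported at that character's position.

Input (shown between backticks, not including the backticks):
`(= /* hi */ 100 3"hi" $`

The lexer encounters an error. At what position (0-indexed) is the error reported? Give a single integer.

pos=0: emit LPAREN '('
pos=1: emit EQ '='
pos=3: enter COMMENT mode (saw '/*')
exit COMMENT mode (now at pos=11)
pos=12: emit NUM '100' (now at pos=15)
pos=16: emit NUM '3' (now at pos=17)
pos=17: enter STRING mode
pos=17: emit STR "hi" (now at pos=21)
pos=22: ERROR — unrecognized char '$'

Answer: 22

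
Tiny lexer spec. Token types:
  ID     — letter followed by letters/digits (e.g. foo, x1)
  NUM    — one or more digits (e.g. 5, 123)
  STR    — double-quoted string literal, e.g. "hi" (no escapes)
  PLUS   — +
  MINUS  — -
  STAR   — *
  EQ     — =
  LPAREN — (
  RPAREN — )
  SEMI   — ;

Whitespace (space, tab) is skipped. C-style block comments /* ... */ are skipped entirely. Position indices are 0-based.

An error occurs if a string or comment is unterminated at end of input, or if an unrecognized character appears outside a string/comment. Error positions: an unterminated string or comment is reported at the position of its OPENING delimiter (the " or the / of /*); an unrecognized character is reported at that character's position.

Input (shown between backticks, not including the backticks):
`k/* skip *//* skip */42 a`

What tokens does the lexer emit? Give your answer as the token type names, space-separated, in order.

pos=0: emit ID 'k' (now at pos=1)
pos=1: enter COMMENT mode (saw '/*')
exit COMMENT mode (now at pos=11)
pos=11: enter COMMENT mode (saw '/*')
exit COMMENT mode (now at pos=21)
pos=21: emit NUM '42' (now at pos=23)
pos=24: emit ID 'a' (now at pos=25)
DONE. 3 tokens: [ID, NUM, ID]

Answer: ID NUM ID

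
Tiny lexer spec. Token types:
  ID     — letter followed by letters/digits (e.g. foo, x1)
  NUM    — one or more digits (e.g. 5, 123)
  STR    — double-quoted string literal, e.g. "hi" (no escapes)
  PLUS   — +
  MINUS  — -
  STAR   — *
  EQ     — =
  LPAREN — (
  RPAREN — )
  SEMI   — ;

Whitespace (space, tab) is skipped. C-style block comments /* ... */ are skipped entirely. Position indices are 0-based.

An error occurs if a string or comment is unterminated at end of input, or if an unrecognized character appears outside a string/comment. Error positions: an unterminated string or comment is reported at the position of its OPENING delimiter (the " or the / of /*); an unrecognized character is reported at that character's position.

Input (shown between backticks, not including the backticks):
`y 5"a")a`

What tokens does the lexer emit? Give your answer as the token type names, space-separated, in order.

Answer: ID NUM STR RPAREN ID

Derivation:
pos=0: emit ID 'y' (now at pos=1)
pos=2: emit NUM '5' (now at pos=3)
pos=3: enter STRING mode
pos=3: emit STR "a" (now at pos=6)
pos=6: emit RPAREN ')'
pos=7: emit ID 'a' (now at pos=8)
DONE. 5 tokens: [ID, NUM, STR, RPAREN, ID]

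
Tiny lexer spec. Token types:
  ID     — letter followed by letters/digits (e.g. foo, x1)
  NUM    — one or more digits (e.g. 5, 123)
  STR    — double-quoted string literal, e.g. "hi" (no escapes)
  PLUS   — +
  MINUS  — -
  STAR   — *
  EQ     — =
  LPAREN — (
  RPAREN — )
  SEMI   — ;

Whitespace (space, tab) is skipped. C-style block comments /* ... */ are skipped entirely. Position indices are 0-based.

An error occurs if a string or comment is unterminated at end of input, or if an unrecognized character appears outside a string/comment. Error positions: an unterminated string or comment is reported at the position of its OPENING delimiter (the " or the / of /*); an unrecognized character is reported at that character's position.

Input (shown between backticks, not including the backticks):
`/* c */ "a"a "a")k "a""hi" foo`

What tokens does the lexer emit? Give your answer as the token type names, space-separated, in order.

pos=0: enter COMMENT mode (saw '/*')
exit COMMENT mode (now at pos=7)
pos=8: enter STRING mode
pos=8: emit STR "a" (now at pos=11)
pos=11: emit ID 'a' (now at pos=12)
pos=13: enter STRING mode
pos=13: emit STR "a" (now at pos=16)
pos=16: emit RPAREN ')'
pos=17: emit ID 'k' (now at pos=18)
pos=19: enter STRING mode
pos=19: emit STR "a" (now at pos=22)
pos=22: enter STRING mode
pos=22: emit STR "hi" (now at pos=26)
pos=27: emit ID 'foo' (now at pos=30)
DONE. 8 tokens: [STR, ID, STR, RPAREN, ID, STR, STR, ID]

Answer: STR ID STR RPAREN ID STR STR ID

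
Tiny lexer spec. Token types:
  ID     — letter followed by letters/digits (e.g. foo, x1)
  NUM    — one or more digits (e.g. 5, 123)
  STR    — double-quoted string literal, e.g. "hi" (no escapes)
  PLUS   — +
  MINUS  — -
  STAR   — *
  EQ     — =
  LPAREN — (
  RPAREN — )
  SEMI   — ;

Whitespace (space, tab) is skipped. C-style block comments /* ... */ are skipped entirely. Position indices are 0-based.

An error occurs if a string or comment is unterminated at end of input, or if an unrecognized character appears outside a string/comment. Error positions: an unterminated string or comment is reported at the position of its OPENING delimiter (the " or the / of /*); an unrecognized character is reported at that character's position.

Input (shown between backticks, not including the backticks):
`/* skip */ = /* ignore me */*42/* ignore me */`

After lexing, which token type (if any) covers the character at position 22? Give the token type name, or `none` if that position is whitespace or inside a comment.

Answer: none

Derivation:
pos=0: enter COMMENT mode (saw '/*')
exit COMMENT mode (now at pos=10)
pos=11: emit EQ '='
pos=13: enter COMMENT mode (saw '/*')
exit COMMENT mode (now at pos=28)
pos=28: emit STAR '*'
pos=29: emit NUM '42' (now at pos=31)
pos=31: enter COMMENT mode (saw '/*')
exit COMMENT mode (now at pos=46)
DONE. 3 tokens: [EQ, STAR, NUM]
Position 22: char is ' ' -> none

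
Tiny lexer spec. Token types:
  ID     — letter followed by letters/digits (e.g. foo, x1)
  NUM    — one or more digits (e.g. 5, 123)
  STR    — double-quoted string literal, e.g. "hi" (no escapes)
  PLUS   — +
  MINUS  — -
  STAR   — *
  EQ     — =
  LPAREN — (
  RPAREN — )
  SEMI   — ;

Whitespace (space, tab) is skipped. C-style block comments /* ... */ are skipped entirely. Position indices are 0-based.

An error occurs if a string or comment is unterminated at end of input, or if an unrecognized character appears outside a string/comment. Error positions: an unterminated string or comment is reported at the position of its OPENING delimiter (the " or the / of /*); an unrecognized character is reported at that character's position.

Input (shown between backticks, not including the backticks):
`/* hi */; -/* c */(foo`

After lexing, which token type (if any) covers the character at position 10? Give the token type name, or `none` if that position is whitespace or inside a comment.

pos=0: enter COMMENT mode (saw '/*')
exit COMMENT mode (now at pos=8)
pos=8: emit SEMI ';'
pos=10: emit MINUS '-'
pos=11: enter COMMENT mode (saw '/*')
exit COMMENT mode (now at pos=18)
pos=18: emit LPAREN '('
pos=19: emit ID 'foo' (now at pos=22)
DONE. 4 tokens: [SEMI, MINUS, LPAREN, ID]
Position 10: char is '-' -> MINUS

Answer: MINUS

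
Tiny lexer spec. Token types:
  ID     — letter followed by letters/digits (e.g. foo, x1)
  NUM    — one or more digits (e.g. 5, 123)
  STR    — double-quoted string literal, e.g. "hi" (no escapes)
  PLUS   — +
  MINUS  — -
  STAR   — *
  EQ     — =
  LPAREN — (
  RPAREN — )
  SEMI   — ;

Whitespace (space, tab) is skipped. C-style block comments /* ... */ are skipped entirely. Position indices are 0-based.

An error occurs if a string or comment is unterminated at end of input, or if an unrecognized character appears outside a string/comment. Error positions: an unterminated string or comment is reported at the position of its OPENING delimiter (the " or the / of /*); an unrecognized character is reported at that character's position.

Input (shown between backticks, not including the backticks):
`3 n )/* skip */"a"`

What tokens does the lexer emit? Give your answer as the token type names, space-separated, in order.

Answer: NUM ID RPAREN STR

Derivation:
pos=0: emit NUM '3' (now at pos=1)
pos=2: emit ID 'n' (now at pos=3)
pos=4: emit RPAREN ')'
pos=5: enter COMMENT mode (saw '/*')
exit COMMENT mode (now at pos=15)
pos=15: enter STRING mode
pos=15: emit STR "a" (now at pos=18)
DONE. 4 tokens: [NUM, ID, RPAREN, STR]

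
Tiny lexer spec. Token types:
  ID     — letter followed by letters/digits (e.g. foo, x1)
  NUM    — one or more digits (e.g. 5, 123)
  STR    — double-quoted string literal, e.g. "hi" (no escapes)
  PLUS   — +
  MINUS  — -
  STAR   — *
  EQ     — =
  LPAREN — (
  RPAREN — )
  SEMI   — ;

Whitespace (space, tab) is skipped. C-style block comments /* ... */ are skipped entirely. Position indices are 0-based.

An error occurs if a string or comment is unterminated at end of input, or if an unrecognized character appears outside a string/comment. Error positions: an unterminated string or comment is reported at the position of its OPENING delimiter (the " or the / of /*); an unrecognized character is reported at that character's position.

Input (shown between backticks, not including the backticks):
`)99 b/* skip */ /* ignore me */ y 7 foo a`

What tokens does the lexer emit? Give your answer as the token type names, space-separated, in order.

pos=0: emit RPAREN ')'
pos=1: emit NUM '99' (now at pos=3)
pos=4: emit ID 'b' (now at pos=5)
pos=5: enter COMMENT mode (saw '/*')
exit COMMENT mode (now at pos=15)
pos=16: enter COMMENT mode (saw '/*')
exit COMMENT mode (now at pos=31)
pos=32: emit ID 'y' (now at pos=33)
pos=34: emit NUM '7' (now at pos=35)
pos=36: emit ID 'foo' (now at pos=39)
pos=40: emit ID 'a' (now at pos=41)
DONE. 7 tokens: [RPAREN, NUM, ID, ID, NUM, ID, ID]

Answer: RPAREN NUM ID ID NUM ID ID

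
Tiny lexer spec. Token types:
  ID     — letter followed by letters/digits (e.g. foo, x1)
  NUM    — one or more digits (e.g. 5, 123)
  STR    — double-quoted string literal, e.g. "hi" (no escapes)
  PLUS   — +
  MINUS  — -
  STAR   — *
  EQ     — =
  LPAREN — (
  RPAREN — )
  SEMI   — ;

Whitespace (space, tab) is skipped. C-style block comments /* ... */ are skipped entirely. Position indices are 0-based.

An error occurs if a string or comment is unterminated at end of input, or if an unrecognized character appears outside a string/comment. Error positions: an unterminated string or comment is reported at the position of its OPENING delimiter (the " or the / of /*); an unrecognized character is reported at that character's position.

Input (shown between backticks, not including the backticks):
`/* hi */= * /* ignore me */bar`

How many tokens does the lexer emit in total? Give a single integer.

Answer: 3

Derivation:
pos=0: enter COMMENT mode (saw '/*')
exit COMMENT mode (now at pos=8)
pos=8: emit EQ '='
pos=10: emit STAR '*'
pos=12: enter COMMENT mode (saw '/*')
exit COMMENT mode (now at pos=27)
pos=27: emit ID 'bar' (now at pos=30)
DONE. 3 tokens: [EQ, STAR, ID]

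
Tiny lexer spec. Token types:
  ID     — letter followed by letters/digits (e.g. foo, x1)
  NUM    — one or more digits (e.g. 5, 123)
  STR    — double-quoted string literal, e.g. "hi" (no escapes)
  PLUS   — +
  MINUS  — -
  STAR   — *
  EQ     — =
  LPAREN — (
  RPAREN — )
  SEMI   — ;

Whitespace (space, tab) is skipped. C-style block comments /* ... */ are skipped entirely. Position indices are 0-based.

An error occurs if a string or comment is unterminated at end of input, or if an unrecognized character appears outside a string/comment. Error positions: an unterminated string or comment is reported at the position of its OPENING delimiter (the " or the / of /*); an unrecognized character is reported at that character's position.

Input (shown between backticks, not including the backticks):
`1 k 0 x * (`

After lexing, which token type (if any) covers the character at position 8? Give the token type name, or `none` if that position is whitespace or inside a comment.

Answer: STAR

Derivation:
pos=0: emit NUM '1' (now at pos=1)
pos=2: emit ID 'k' (now at pos=3)
pos=4: emit NUM '0' (now at pos=5)
pos=6: emit ID 'x' (now at pos=7)
pos=8: emit STAR '*'
pos=10: emit LPAREN '('
DONE. 6 tokens: [NUM, ID, NUM, ID, STAR, LPAREN]
Position 8: char is '*' -> STAR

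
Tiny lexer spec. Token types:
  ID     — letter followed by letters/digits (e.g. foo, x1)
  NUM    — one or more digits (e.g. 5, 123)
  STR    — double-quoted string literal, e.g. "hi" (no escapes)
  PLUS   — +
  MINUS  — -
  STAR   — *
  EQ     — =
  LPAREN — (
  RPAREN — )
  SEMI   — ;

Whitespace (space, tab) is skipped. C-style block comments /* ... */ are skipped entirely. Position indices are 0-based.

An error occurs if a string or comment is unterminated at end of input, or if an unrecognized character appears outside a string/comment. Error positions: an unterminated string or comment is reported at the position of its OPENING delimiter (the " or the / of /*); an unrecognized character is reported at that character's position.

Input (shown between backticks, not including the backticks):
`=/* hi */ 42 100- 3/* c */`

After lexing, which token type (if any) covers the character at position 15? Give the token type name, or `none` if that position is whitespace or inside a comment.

Answer: NUM

Derivation:
pos=0: emit EQ '='
pos=1: enter COMMENT mode (saw '/*')
exit COMMENT mode (now at pos=9)
pos=10: emit NUM '42' (now at pos=12)
pos=13: emit NUM '100' (now at pos=16)
pos=16: emit MINUS '-'
pos=18: emit NUM '3' (now at pos=19)
pos=19: enter COMMENT mode (saw '/*')
exit COMMENT mode (now at pos=26)
DONE. 5 tokens: [EQ, NUM, NUM, MINUS, NUM]
Position 15: char is '0' -> NUM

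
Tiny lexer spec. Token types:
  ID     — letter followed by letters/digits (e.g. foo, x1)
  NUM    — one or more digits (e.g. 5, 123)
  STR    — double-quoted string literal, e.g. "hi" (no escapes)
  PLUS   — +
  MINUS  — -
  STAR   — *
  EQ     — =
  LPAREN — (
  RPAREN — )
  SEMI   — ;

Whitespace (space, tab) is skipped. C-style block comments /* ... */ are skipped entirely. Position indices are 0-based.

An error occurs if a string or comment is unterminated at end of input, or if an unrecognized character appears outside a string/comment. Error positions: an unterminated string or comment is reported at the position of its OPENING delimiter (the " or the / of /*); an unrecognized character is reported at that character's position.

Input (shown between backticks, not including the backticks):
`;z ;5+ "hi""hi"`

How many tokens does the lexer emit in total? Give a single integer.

Answer: 7

Derivation:
pos=0: emit SEMI ';'
pos=1: emit ID 'z' (now at pos=2)
pos=3: emit SEMI ';'
pos=4: emit NUM '5' (now at pos=5)
pos=5: emit PLUS '+'
pos=7: enter STRING mode
pos=7: emit STR "hi" (now at pos=11)
pos=11: enter STRING mode
pos=11: emit STR "hi" (now at pos=15)
DONE. 7 tokens: [SEMI, ID, SEMI, NUM, PLUS, STR, STR]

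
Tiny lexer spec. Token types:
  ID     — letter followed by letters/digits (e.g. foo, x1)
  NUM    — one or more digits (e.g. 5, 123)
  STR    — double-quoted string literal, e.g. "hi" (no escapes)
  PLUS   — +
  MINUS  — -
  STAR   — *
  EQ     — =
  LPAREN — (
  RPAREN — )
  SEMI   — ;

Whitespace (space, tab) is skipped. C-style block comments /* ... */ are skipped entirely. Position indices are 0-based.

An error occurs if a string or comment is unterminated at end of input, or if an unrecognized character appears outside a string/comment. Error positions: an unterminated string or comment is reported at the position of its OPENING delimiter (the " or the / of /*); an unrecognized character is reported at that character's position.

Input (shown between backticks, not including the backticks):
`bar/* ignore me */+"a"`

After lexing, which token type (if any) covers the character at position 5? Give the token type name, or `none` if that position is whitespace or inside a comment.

pos=0: emit ID 'bar' (now at pos=3)
pos=3: enter COMMENT mode (saw '/*')
exit COMMENT mode (now at pos=18)
pos=18: emit PLUS '+'
pos=19: enter STRING mode
pos=19: emit STR "a" (now at pos=22)
DONE. 3 tokens: [ID, PLUS, STR]
Position 5: char is ' ' -> none

Answer: none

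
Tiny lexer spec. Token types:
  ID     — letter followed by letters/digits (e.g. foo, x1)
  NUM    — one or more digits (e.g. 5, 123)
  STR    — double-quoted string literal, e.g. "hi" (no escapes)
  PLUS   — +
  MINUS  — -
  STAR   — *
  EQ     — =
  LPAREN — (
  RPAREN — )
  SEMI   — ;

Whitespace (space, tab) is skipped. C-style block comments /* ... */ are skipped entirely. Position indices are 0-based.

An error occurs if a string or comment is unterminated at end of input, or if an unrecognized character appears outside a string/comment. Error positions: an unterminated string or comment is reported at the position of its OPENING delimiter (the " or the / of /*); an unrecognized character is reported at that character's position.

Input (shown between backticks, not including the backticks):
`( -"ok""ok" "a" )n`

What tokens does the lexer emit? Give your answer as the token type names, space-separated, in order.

pos=0: emit LPAREN '('
pos=2: emit MINUS '-'
pos=3: enter STRING mode
pos=3: emit STR "ok" (now at pos=7)
pos=7: enter STRING mode
pos=7: emit STR "ok" (now at pos=11)
pos=12: enter STRING mode
pos=12: emit STR "a" (now at pos=15)
pos=16: emit RPAREN ')'
pos=17: emit ID 'n' (now at pos=18)
DONE. 7 tokens: [LPAREN, MINUS, STR, STR, STR, RPAREN, ID]

Answer: LPAREN MINUS STR STR STR RPAREN ID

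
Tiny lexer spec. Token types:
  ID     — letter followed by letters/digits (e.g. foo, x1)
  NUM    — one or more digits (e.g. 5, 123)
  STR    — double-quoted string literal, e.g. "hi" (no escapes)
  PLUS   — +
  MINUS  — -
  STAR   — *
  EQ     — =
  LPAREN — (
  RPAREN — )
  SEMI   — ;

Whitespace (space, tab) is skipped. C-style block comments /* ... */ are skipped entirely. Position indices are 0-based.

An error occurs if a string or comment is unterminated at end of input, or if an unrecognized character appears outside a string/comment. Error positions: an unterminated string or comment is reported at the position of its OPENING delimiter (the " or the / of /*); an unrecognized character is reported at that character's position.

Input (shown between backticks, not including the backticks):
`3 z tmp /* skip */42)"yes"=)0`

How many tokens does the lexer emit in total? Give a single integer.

Answer: 9

Derivation:
pos=0: emit NUM '3' (now at pos=1)
pos=2: emit ID 'z' (now at pos=3)
pos=4: emit ID 'tmp' (now at pos=7)
pos=8: enter COMMENT mode (saw '/*')
exit COMMENT mode (now at pos=18)
pos=18: emit NUM '42' (now at pos=20)
pos=20: emit RPAREN ')'
pos=21: enter STRING mode
pos=21: emit STR "yes" (now at pos=26)
pos=26: emit EQ '='
pos=27: emit RPAREN ')'
pos=28: emit NUM '0' (now at pos=29)
DONE. 9 tokens: [NUM, ID, ID, NUM, RPAREN, STR, EQ, RPAREN, NUM]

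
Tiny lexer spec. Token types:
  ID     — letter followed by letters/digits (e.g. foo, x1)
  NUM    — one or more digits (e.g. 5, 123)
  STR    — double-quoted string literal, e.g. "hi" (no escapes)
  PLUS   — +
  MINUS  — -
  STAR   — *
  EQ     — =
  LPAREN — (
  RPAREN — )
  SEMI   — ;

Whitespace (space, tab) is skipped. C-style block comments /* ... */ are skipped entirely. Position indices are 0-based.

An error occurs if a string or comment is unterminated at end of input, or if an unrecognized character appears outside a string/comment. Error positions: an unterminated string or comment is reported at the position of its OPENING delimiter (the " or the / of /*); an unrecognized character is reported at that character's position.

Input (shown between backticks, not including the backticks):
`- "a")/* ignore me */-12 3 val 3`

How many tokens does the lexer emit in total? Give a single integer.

pos=0: emit MINUS '-'
pos=2: enter STRING mode
pos=2: emit STR "a" (now at pos=5)
pos=5: emit RPAREN ')'
pos=6: enter COMMENT mode (saw '/*')
exit COMMENT mode (now at pos=21)
pos=21: emit MINUS '-'
pos=22: emit NUM '12' (now at pos=24)
pos=25: emit NUM '3' (now at pos=26)
pos=27: emit ID 'val' (now at pos=30)
pos=31: emit NUM '3' (now at pos=32)
DONE. 8 tokens: [MINUS, STR, RPAREN, MINUS, NUM, NUM, ID, NUM]

Answer: 8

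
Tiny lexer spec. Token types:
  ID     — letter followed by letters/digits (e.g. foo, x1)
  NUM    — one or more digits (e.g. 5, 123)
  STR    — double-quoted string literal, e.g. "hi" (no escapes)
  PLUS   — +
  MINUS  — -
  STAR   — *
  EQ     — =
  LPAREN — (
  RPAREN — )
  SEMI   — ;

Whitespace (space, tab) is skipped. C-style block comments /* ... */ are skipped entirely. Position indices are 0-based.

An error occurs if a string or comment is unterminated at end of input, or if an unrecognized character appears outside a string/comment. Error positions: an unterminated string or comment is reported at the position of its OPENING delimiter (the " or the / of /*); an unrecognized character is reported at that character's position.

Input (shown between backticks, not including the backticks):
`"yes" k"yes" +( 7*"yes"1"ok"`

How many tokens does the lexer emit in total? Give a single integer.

pos=0: enter STRING mode
pos=0: emit STR "yes" (now at pos=5)
pos=6: emit ID 'k' (now at pos=7)
pos=7: enter STRING mode
pos=7: emit STR "yes" (now at pos=12)
pos=13: emit PLUS '+'
pos=14: emit LPAREN '('
pos=16: emit NUM '7' (now at pos=17)
pos=17: emit STAR '*'
pos=18: enter STRING mode
pos=18: emit STR "yes" (now at pos=23)
pos=23: emit NUM '1' (now at pos=24)
pos=24: enter STRING mode
pos=24: emit STR "ok" (now at pos=28)
DONE. 10 tokens: [STR, ID, STR, PLUS, LPAREN, NUM, STAR, STR, NUM, STR]

Answer: 10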